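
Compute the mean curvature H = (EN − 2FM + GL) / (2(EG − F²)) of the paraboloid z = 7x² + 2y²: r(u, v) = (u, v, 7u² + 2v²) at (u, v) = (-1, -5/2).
H = 367*sqrt(33)/9801

With E = 196*u^2 + 1, F = 56*u*v, G = 16*v^2 + 1, L = 14/sqrt(196*u^2 + 16*v^2 + 1), M = 0, N = 4/sqrt(196*u^2 + 16*v^2 + 1), assemble
  H = (EN − 2FM + GL) / (2(EG − F²)) = (392*u^2 + 112*v^2 + 9)/(196*u^2 + 16*v^2 + 1)^(3/2).
At (u, v) = (-1, -5/2): H = 367*sqrt(33)/9801.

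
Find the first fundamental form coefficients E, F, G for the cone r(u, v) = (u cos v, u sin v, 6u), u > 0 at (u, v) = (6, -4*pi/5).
E = 37;  F = 0;  G = 36

Partials: r_u = (cos(v), sin(v), 6), r_v = (-u*sin(v), u*cos(v), 0). As functions of (u, v):
  E = r_u · r_u = 37,
  F = r_u · r_v = 0,
  G = r_v · r_v = u^2.
Evaluating at (u, v) = (6, -4*pi/5): E = 37, F = 0, G = 36.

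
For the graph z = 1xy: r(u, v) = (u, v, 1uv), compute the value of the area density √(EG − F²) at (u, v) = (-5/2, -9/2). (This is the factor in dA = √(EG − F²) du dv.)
√(EG − F²)|_{(-5/2, -9/2)} = sqrt(110)/2

E = v^2 + 1, F = u*v, G = u^2 + 1, so EG − F² = u^2 + v^2 + 1. Taking the positive square root: √(EG − F²) = sqrt(u^2 + v^2 + 1). At (u, v) = (-5/2, -9/2): sqrt(110)/2.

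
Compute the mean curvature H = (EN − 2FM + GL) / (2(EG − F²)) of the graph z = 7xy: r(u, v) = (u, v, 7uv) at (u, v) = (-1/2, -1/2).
H = -343*sqrt(102)/5202

With E = 49*v^2 + 1, F = 49*u*v, G = 49*u^2 + 1, L = 0, M = 7/sqrt(49*u^2 + 49*v^2 + 1), N = 0, assemble
  H = (EN − 2FM + GL) / (2(EG − F²)) = -343*u*v/(49*u^2 + 49*v^2 + 1)^(3/2).
At (u, v) = (-1/2, -1/2): H = -343*sqrt(102)/5202.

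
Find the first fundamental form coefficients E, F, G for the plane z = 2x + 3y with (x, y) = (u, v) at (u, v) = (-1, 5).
E = 5;  F = 6;  G = 10

Partials: r_u = (1, 0, 2), r_v = (0, 1, 3). As functions of (u, v):
  E = r_u · r_u = 5,
  F = r_u · r_v = 6,
  G = r_v · r_v = 10.
Evaluating at (u, v) = (-1, 5): E = 5, F = 6, G = 10.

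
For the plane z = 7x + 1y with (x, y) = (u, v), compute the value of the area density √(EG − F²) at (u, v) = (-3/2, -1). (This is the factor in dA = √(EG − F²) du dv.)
√(EG − F²)|_{(-3/2, -1)} = sqrt(51)

E = 50, F = 7, G = 2, so EG − F² = 51. Taking the positive square root: √(EG − F²) = sqrt(51). At (u, v) = (-3/2, -1): sqrt(51).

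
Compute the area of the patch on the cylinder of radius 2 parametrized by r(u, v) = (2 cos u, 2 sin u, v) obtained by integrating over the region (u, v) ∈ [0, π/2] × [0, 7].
Area = 7*pi

Area = ∫∫ √(EG − F²) du dv with √(EG − F²) = 2. Integrating over [0, π/2] × [0, 7] gives 7*pi.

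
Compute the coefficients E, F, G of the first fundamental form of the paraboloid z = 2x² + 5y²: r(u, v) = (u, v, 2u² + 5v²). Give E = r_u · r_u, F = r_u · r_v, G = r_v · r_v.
E = 16*u^2 + 1;  F = 40*u*v;  G = 100*v^2 + 1

Compute partials: r_u = (1, 0, 4*u), r_v = (0, 1, 10*v). Then
  E = r_u · r_u = 16*u^2 + 1,
  F = r_u · r_v = 40*u*v,
  G = r_v · r_v = 100*v^2 + 1.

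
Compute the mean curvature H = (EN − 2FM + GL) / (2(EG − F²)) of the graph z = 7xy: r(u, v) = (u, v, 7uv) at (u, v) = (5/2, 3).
H = -20580*sqrt(2993)/8958049

With E = 49*v^2 + 1, F = 49*u*v, G = 49*u^2 + 1, L = 0, M = 7/sqrt(49*u^2 + 49*v^2 + 1), N = 0, assemble
  H = (EN − 2FM + GL) / (2(EG − F²)) = -343*u*v/(49*u^2 + 49*v^2 + 1)^(3/2).
At (u, v) = (5/2, 3): H = -20580*sqrt(2993)/8958049.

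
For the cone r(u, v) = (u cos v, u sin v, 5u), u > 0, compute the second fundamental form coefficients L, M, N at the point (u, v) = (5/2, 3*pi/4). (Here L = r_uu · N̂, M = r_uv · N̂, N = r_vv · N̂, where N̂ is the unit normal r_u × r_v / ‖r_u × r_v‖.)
L = 0;  M = 0;  N = 25*sqrt(26)/52

Compute the unit normal N̂(u, v) = (-5*sqrt(26)*u*cos(v)/(26*Abs(u)), -5*sqrt(26)*u*sin(v)/(26*Abs(u)), sqrt(26)*u/(26*Abs(u))), and the second partials r_uu, r_uv, r_vv. Take dot products:
  L(u, v) = r_uu · N̂ = 0,
  M(u, v) = r_uv · N̂ = 0,
  N(u, v) = r_vv · N̂ = 5*sqrt(26)*u^2/(26*Abs(u)).
Evaluating at (u, v) = (5/2, 3*pi/4):
  L = 0, M = 0, N = 25*sqrt(26)/52.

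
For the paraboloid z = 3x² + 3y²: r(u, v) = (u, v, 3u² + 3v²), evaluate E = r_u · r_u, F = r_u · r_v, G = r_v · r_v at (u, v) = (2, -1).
E = 145;  F = -72;  G = 37

Partials: r_u = (1, 0, 6*u), r_v = (0, 1, 6*v). As functions of (u, v):
  E = r_u · r_u = 36*u^2 + 1,
  F = r_u · r_v = 36*u*v,
  G = r_v · r_v = 36*v^2 + 1.
Evaluating at (u, v) = (2, -1): E = 145, F = -72, G = 37.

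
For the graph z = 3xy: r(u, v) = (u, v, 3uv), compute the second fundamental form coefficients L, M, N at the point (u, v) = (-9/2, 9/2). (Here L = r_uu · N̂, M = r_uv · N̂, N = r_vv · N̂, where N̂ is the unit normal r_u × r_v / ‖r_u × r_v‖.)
L = 0;  M = 3*sqrt(1462)/731;  N = 0

Compute the unit normal N̂(u, v) = (-3*v/sqrt(9*u^2 + 9*v^2 + 1), -3*u/sqrt(9*u^2 + 9*v^2 + 1), 1/sqrt(9*u^2 + 9*v^2 + 1)), and the second partials r_uu, r_uv, r_vv. Take dot products:
  L(u, v) = r_uu · N̂ = 0,
  M(u, v) = r_uv · N̂ = 3/sqrt(9*u^2 + 9*v^2 + 1),
  N(u, v) = r_vv · N̂ = 0.
Evaluating at (u, v) = (-9/2, 9/2):
  L = 0, M = 3*sqrt(1462)/731, N = 0.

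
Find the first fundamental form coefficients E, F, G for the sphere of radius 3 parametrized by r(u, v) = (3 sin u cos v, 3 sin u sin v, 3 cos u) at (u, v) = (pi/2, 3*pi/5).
E = 9;  F = 0;  G = 9

Partials: r_u = (3*cos(u)*cos(v), 3*sin(v)*cos(u), -3*sin(u)), r_v = (-3*sin(u)*sin(v), 3*sin(u)*cos(v), 0). As functions of (u, v):
  E = r_u · r_u = 9,
  F = r_u · r_v = 0,
  G = r_v · r_v = 9*sin(u)^2.
Evaluating at (u, v) = (pi/2, 3*pi/5): E = 9, F = 0, G = 9.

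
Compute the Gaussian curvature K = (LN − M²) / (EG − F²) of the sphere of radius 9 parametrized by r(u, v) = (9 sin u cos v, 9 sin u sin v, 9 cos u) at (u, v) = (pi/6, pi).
K = 1/81

Coefficients of the first fundamental form: E = 81, F = 0, G = 81*sin(u)^2.
Coefficients of the second fundamental form: L = -9*sin(u)/Abs(sin(u)), M = 0, N = -9*sin(u)^3/Abs(sin(u)).
Assemble K = (LN − M²)/(EG − F²) = 1/81. At (u, v) = (pi/6, pi): K = 1/81.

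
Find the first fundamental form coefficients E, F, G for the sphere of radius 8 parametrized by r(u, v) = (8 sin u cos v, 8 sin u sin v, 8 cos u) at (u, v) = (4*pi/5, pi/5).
E = 64;  F = 0;  G = 40 - 8*sqrt(5)

Partials: r_u = (8*cos(u)*cos(v), 8*sin(v)*cos(u), -8*sin(u)), r_v = (-8*sin(u)*sin(v), 8*sin(u)*cos(v), 0). As functions of (u, v):
  E = r_u · r_u = 64,
  F = r_u · r_v = 0,
  G = r_v · r_v = 64*sin(u)^2.
Evaluating at (u, v) = (4*pi/5, pi/5): E = 64, F = 0, G = 40 - 8*sqrt(5).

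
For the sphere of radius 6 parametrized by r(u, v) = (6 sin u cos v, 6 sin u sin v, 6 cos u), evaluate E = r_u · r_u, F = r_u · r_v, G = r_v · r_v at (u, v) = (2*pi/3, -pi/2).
E = 36;  F = 0;  G = 27

Partials: r_u = (6*cos(u)*cos(v), 6*sin(v)*cos(u), -6*sin(u)), r_v = (-6*sin(u)*sin(v), 6*sin(u)*cos(v), 0). As functions of (u, v):
  E = r_u · r_u = 36,
  F = r_u · r_v = 0,
  G = r_v · r_v = 36*sin(u)^2.
Evaluating at (u, v) = (2*pi/3, -pi/2): E = 36, F = 0, G = 27.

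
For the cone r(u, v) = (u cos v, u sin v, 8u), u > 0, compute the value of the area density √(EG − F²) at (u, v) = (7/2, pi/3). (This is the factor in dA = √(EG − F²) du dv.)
√(EG − F²)|_{(7/2, pi/3)} = 7*sqrt(65)/2

E = 65, F = 0, G = u^2, so EG − F² = 65*u^2. Taking the positive square root: √(EG − F²) = sqrt(65)*Abs(u). At (u, v) = (7/2, pi/3): 7*sqrt(65)/2.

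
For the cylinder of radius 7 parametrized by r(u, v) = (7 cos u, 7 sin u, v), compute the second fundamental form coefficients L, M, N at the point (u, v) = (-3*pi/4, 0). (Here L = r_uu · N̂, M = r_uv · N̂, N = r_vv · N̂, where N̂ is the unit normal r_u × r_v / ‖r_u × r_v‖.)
L = -7;  M = 0;  N = 0

Compute the unit normal N̂(u, v) = (cos(u), sin(u), 0), and the second partials r_uu, r_uv, r_vv. Take dot products:
  L(u, v) = r_uu · N̂ = -7,
  M(u, v) = r_uv · N̂ = 0,
  N(u, v) = r_vv · N̂ = 0.
Evaluating at (u, v) = (-3*pi/4, 0):
  L = -7, M = 0, N = 0.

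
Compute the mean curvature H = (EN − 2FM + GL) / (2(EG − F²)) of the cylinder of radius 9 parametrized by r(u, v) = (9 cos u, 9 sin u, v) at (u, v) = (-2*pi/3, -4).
H = -1/18

With E = 81, F = 0, G = 1, L = -9, M = 0, N = 0, assemble
  H = (EN − 2FM + GL) / (2(EG − F²)) = -1/18.
At (u, v) = (-2*pi/3, -4): H = -1/18.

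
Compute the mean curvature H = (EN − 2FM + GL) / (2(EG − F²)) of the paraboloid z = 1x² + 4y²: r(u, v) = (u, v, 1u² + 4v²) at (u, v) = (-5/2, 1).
H = 169*sqrt(10)/2700

With E = 4*u^2 + 1, F = 16*u*v, G = 64*v^2 + 1, L = 2/sqrt(4*u^2 + 64*v^2 + 1), M = 0, N = 8/sqrt(4*u^2 + 64*v^2 + 1), assemble
  H = (EN − 2FM + GL) / (2(EG − F²)) = (16*u^2 + 64*v^2 + 5)/(4*u^2 + 64*v^2 + 1)^(3/2).
At (u, v) = (-5/2, 1): H = 169*sqrt(10)/2700.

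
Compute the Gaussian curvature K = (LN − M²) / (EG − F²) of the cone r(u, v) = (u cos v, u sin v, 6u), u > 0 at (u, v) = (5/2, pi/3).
K = 0

Coefficients of the first fundamental form: E = 37, F = 0, G = u^2.
Coefficients of the second fundamental form: L = 0, M = 0, N = 6*sqrt(37)*u^2/(37*Abs(u)).
Assemble K = (LN − M²)/(EG − F²) = 0. At (u, v) = (5/2, pi/3): K = 0.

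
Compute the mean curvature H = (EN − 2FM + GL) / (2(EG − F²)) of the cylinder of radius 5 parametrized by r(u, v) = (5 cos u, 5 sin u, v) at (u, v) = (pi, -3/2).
H = -1/10

With E = 25, F = 0, G = 1, L = -5, M = 0, N = 0, assemble
  H = (EN − 2FM + GL) / (2(EG − F²)) = -1/10.
At (u, v) = (pi, -3/2): H = -1/10.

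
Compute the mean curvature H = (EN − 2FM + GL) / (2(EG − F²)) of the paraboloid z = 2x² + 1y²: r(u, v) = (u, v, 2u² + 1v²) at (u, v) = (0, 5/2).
H = 53*sqrt(26)/676

With E = 16*u^2 + 1, F = 8*u*v, G = 4*v^2 + 1, L = 4/sqrt(16*u^2 + 4*v^2 + 1), M = 0, N = 2/sqrt(16*u^2 + 4*v^2 + 1), assemble
  H = (EN − 2FM + GL) / (2(EG − F²)) = (16*u^2 + 8*v^2 + 3)/(16*u^2 + 4*v^2 + 1)^(3/2).
At (u, v) = (0, 5/2): H = 53*sqrt(26)/676.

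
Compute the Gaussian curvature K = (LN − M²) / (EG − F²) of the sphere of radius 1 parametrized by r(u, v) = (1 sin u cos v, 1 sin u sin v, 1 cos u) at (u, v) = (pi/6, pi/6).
K = 1

Coefficients of the first fundamental form: E = 1, F = 0, G = sin(u)^2.
Coefficients of the second fundamental form: L = -sin(u)/Abs(sin(u)), M = 0, N = -sin(u)^3/Abs(sin(u)).
Assemble K = (LN − M²)/(EG − F²) = 1. At (u, v) = (pi/6, pi/6): K = 1.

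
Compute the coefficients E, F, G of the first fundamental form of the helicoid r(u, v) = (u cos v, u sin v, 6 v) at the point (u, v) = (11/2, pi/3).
E = 1;  F = 0;  G = 265/4

Partials: r_u = (cos(v), sin(v), 0), r_v = (-u*sin(v), u*cos(v), 6). As functions of (u, v):
  E = r_u · r_u = 1,
  F = r_u · r_v = 0,
  G = r_v · r_v = u^2 + 36.
Evaluating at (u, v) = (11/2, pi/3): E = 1, F = 0, G = 265/4.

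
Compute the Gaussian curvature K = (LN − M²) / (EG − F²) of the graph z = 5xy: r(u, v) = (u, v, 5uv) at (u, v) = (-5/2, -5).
K = -400/9790641

Coefficients of the first fundamental form: E = 25*v^2 + 1, F = 25*u*v, G = 25*u^2 + 1.
Coefficients of the second fundamental form: L = 0, M = 5/sqrt(25*u^2 + 25*v^2 + 1), N = 0.
Assemble K = (LN − M²)/(EG − F²) = -25/(625*u^4 + 1250*u^2*v^2 + 50*u^2 + 625*v^4 + 50*v^2 + 1). At (u, v) = (-5/2, -5): K = -400/9790641.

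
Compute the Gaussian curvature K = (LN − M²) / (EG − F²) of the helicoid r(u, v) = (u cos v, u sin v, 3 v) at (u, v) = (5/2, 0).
K = -144/3721

Coefficients of the first fundamental form: E = 1, F = 0, G = u^2 + 9.
Coefficients of the second fundamental form: L = 0, M = -3/sqrt(u^2 + 9), N = 0.
Assemble K = (LN − M²)/(EG − F²) = -9/(u^2 + 9)^2. At (u, v) = (5/2, 0): K = -144/3721.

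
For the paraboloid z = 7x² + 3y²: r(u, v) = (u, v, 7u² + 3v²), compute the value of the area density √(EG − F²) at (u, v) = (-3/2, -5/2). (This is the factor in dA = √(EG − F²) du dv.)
√(EG − F²)|_{(-3/2, -5/2)} = sqrt(667)

E = 196*u^2 + 1, F = 84*u*v, G = 36*v^2 + 1, so EG − F² = 196*u^2 + 36*v^2 + 1. Taking the positive square root: √(EG − F²) = sqrt(196*u^2 + 36*v^2 + 1). At (u, v) = (-3/2, -5/2): sqrt(667).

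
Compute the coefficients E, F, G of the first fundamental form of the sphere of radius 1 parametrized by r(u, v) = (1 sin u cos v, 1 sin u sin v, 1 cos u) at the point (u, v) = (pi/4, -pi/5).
E = 1;  F = 0;  G = 1/2

Partials: r_u = (cos(u)*cos(v), sin(v)*cos(u), -sin(u)), r_v = (-sin(u)*sin(v), sin(u)*cos(v), 0). As functions of (u, v):
  E = r_u · r_u = 1,
  F = r_u · r_v = 0,
  G = r_v · r_v = sin(u)^2.
Evaluating at (u, v) = (pi/4, -pi/5): E = 1, F = 0, G = 1/2.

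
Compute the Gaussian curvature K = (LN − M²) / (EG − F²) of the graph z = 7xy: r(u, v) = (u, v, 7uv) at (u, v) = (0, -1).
K = -49/2500

Coefficients of the first fundamental form: E = 49*v^2 + 1, F = 49*u*v, G = 49*u^2 + 1.
Coefficients of the second fundamental form: L = 0, M = 7/sqrt(49*u^2 + 49*v^2 + 1), N = 0.
Assemble K = (LN − M²)/(EG − F²) = -49/(2401*u^4 + 4802*u^2*v^2 + 98*u^2 + 2401*v^4 + 98*v^2 + 1). At (u, v) = (0, -1): K = -49/2500.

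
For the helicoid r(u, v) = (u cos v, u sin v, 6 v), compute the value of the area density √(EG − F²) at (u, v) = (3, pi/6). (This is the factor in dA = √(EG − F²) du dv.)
√(EG − F²)|_{(3, pi/6)} = 3*sqrt(5)

E = 1, F = 0, G = u^2 + 36, so EG − F² = u^2 + 36. Taking the positive square root: √(EG − F²) = sqrt(u^2 + 36). At (u, v) = (3, pi/6): 3*sqrt(5).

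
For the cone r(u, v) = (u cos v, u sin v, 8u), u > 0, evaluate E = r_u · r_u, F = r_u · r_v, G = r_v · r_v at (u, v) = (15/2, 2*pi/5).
E = 65;  F = 0;  G = 225/4

Partials: r_u = (cos(v), sin(v), 8), r_v = (-u*sin(v), u*cos(v), 0). As functions of (u, v):
  E = r_u · r_u = 65,
  F = r_u · r_v = 0,
  G = r_v · r_v = u^2.
Evaluating at (u, v) = (15/2, 2*pi/5): E = 65, F = 0, G = 225/4.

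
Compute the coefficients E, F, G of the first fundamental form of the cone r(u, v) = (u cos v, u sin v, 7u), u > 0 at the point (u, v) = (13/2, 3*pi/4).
E = 50;  F = 0;  G = 169/4

Partials: r_u = (cos(v), sin(v), 7), r_v = (-u*sin(v), u*cos(v), 0). As functions of (u, v):
  E = r_u · r_u = 50,
  F = r_u · r_v = 0,
  G = r_v · r_v = u^2.
Evaluating at (u, v) = (13/2, 3*pi/4): E = 50, F = 0, G = 169/4.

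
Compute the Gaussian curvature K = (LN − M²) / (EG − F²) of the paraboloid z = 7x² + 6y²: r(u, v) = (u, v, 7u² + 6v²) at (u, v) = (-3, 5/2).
K = 168/7102225

Coefficients of the first fundamental form: E = 196*u^2 + 1, F = 168*u*v, G = 144*v^2 + 1.
Coefficients of the second fundamental form: L = 14/sqrt(196*u^2 + 144*v^2 + 1), M = 0, N = 12/sqrt(196*u^2 + 144*v^2 + 1).
Assemble K = (LN − M²)/(EG − F²) = 168/(38416*u^4 + 56448*u^2*v^2 + 392*u^2 + 20736*v^4 + 288*v^2 + 1). At (u, v) = (-3, 5/2): K = 168/7102225.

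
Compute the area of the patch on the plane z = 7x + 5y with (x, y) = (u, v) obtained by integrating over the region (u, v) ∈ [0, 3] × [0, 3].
Area = 45*sqrt(3)

Area = ∫∫ √(EG − F²) du dv with √(EG − F²) = 5*sqrt(3). Integrating over [0, 3] × [0, 3] gives 45*sqrt(3).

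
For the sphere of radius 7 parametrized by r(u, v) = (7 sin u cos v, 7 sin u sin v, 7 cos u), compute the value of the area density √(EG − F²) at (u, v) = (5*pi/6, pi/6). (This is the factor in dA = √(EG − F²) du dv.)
√(EG − F²)|_{(5*pi/6, pi/6)} = 49/2

E = 49, F = 0, G = 49*sin(u)^2, so EG − F² = 2401*sin(u)^2. Taking the positive square root: √(EG − F²) = 49*Abs(sin(u)). At (u, v) = (5*pi/6, pi/6): 49/2.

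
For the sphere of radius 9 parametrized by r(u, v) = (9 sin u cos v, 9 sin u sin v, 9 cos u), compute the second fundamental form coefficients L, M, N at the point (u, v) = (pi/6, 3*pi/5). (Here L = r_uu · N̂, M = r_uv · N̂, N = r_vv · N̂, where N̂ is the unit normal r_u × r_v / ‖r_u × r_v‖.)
L = -9;  M = 0;  N = -9/4

Compute the unit normal N̂(u, v) = (sin(u)^2*cos(v)/Abs(sin(u)), sin(u)^2*sin(v)/Abs(sin(u)), sin(2*u)/(2*Abs(sin(u)))), and the second partials r_uu, r_uv, r_vv. Take dot products:
  L(u, v) = r_uu · N̂ = -9*sin(u)/Abs(sin(u)),
  M(u, v) = r_uv · N̂ = 0,
  N(u, v) = r_vv · N̂ = -9*sin(u)^3/Abs(sin(u)).
Evaluating at (u, v) = (pi/6, 3*pi/5):
  L = -9, M = 0, N = -9/4.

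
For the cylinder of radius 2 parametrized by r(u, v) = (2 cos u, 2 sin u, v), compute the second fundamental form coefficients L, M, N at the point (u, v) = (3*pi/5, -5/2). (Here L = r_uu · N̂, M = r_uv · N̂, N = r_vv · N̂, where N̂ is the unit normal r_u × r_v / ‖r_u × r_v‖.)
L = -2;  M = 0;  N = 0

Compute the unit normal N̂(u, v) = (cos(u), sin(u), 0), and the second partials r_uu, r_uv, r_vv. Take dot products:
  L(u, v) = r_uu · N̂ = -2,
  M(u, v) = r_uv · N̂ = 0,
  N(u, v) = r_vv · N̂ = 0.
Evaluating at (u, v) = (3*pi/5, -5/2):
  L = -2, M = 0, N = 0.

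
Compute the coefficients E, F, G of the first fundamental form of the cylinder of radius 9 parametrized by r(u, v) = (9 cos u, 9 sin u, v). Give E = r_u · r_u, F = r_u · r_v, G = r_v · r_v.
E = 81;  F = 0;  G = 1

Compute partials: r_u = (-9*sin(u), 9*cos(u), 0), r_v = (0, 0, 1). Then
  E = r_u · r_u = 81,
  F = r_u · r_v = 0,
  G = r_v · r_v = 1.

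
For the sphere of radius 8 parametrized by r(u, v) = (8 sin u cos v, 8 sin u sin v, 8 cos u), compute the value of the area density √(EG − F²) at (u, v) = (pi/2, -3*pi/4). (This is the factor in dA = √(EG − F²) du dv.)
√(EG − F²)|_{(pi/2, -3*pi/4)} = 64

E = 64, F = 0, G = 64*sin(u)^2, so EG − F² = 4096*sin(u)^2. Taking the positive square root: √(EG − F²) = 64*Abs(sin(u)). At (u, v) = (pi/2, -3*pi/4): 64.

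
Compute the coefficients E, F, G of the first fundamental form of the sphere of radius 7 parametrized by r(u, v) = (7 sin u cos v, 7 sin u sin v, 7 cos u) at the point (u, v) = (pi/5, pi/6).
E = 49;  F = 0;  G = 245/8 - 49*sqrt(5)/8

Partials: r_u = (7*cos(u)*cos(v), 7*sin(v)*cos(u), -7*sin(u)), r_v = (-7*sin(u)*sin(v), 7*sin(u)*cos(v), 0). As functions of (u, v):
  E = r_u · r_u = 49,
  F = r_u · r_v = 0,
  G = r_v · r_v = 49*sin(u)^2.
Evaluating at (u, v) = (pi/5, pi/6): E = 49, F = 0, G = 245/8 - 49*sqrt(5)/8.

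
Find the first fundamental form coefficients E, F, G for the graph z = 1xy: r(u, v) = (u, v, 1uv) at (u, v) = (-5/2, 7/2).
E = 53/4;  F = -35/4;  G = 29/4

Partials: r_u = (1, 0, v), r_v = (0, 1, u). As functions of (u, v):
  E = r_u · r_u = v^2 + 1,
  F = r_u · r_v = u*v,
  G = r_v · r_v = u^2 + 1.
Evaluating at (u, v) = (-5/2, 7/2): E = 53/4, F = -35/4, G = 29/4.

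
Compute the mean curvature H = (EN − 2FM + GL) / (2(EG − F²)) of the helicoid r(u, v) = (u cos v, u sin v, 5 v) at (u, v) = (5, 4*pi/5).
H = 0

With E = 1, F = 0, G = u^2 + 25, L = 0, M = -5/sqrt(u^2 + 25), N = 0, assemble
  H = (EN − 2FM + GL) / (2(EG − F²)) = 0.
At (u, v) = (5, 4*pi/5): H = 0.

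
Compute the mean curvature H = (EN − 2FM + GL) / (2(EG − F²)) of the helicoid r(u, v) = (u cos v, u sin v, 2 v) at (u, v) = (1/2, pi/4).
H = 0

With E = 1, F = 0, G = u^2 + 4, L = 0, M = -2/sqrt(u^2 + 4), N = 0, assemble
  H = (EN − 2FM + GL) / (2(EG − F²)) = 0.
At (u, v) = (1/2, pi/4): H = 0.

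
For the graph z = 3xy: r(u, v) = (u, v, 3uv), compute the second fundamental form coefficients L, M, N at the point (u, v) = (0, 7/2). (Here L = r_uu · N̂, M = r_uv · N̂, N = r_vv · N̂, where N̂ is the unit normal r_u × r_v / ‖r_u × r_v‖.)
L = 0;  M = 6*sqrt(445)/445;  N = 0

Compute the unit normal N̂(u, v) = (-3*v/sqrt(9*u^2 + 9*v^2 + 1), -3*u/sqrt(9*u^2 + 9*v^2 + 1), 1/sqrt(9*u^2 + 9*v^2 + 1)), and the second partials r_uu, r_uv, r_vv. Take dot products:
  L(u, v) = r_uu · N̂ = 0,
  M(u, v) = r_uv · N̂ = 3/sqrt(9*u^2 + 9*v^2 + 1),
  N(u, v) = r_vv · N̂ = 0.
Evaluating at (u, v) = (0, 7/2):
  L = 0, M = 6*sqrt(445)/445, N = 0.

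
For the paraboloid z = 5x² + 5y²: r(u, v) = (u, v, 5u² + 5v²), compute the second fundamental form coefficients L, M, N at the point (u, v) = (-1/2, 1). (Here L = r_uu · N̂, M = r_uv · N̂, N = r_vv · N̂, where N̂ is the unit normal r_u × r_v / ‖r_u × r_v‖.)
L = 5*sqrt(14)/21;  M = 0;  N = 5*sqrt(14)/21

Compute the unit normal N̂(u, v) = (-10*u/sqrt(100*u^2 + 100*v^2 + 1), -10*v/sqrt(100*u^2 + 100*v^2 + 1), 1/sqrt(100*u^2 + 100*v^2 + 1)), and the second partials r_uu, r_uv, r_vv. Take dot products:
  L(u, v) = r_uu · N̂ = 10/sqrt(100*u^2 + 100*v^2 + 1),
  M(u, v) = r_uv · N̂ = 0,
  N(u, v) = r_vv · N̂ = 10/sqrt(100*u^2 + 100*v^2 + 1).
Evaluating at (u, v) = (-1/2, 1):
  L = 5*sqrt(14)/21, M = 0, N = 5*sqrt(14)/21.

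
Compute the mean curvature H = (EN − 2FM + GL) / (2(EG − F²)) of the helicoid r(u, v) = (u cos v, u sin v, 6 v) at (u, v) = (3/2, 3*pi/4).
H = 0

With E = 1, F = 0, G = u^2 + 36, L = 0, M = -6/sqrt(u^2 + 36), N = 0, assemble
  H = (EN − 2FM + GL) / (2(EG − F²)) = 0.
At (u, v) = (3/2, 3*pi/4): H = 0.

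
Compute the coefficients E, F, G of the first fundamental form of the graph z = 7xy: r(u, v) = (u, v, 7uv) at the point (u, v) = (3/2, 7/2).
E = 2405/4;  F = 1029/4;  G = 445/4

Partials: r_u = (1, 0, 7*v), r_v = (0, 1, 7*u). As functions of (u, v):
  E = r_u · r_u = 49*v^2 + 1,
  F = r_u · r_v = 49*u*v,
  G = r_v · r_v = 49*u^2 + 1.
Evaluating at (u, v) = (3/2, 7/2): E = 2405/4, F = 1029/4, G = 445/4.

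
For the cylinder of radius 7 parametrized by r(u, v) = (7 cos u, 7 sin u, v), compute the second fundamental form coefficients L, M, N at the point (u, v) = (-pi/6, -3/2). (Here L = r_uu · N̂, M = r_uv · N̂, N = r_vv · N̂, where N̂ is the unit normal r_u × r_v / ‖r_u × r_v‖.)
L = -7;  M = 0;  N = 0

Compute the unit normal N̂(u, v) = (cos(u), sin(u), 0), and the second partials r_uu, r_uv, r_vv. Take dot products:
  L(u, v) = r_uu · N̂ = -7,
  M(u, v) = r_uv · N̂ = 0,
  N(u, v) = r_vv · N̂ = 0.
Evaluating at (u, v) = (-pi/6, -3/2):
  L = -7, M = 0, N = 0.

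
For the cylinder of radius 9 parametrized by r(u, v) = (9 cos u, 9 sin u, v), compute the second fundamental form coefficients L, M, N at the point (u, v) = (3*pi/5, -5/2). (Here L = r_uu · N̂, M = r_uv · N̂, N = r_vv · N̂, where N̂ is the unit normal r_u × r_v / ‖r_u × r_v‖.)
L = -9;  M = 0;  N = 0

Compute the unit normal N̂(u, v) = (cos(u), sin(u), 0), and the second partials r_uu, r_uv, r_vv. Take dot products:
  L(u, v) = r_uu · N̂ = -9,
  M(u, v) = r_uv · N̂ = 0,
  N(u, v) = r_vv · N̂ = 0.
Evaluating at (u, v) = (3*pi/5, -5/2):
  L = -9, M = 0, N = 0.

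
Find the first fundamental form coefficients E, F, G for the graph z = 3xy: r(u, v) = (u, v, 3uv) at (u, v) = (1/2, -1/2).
E = 13/4;  F = -9/4;  G = 13/4

Partials: r_u = (1, 0, 3*v), r_v = (0, 1, 3*u). As functions of (u, v):
  E = r_u · r_u = 9*v^2 + 1,
  F = r_u · r_v = 9*u*v,
  G = r_v · r_v = 9*u^2 + 1.
Evaluating at (u, v) = (1/2, -1/2): E = 13/4, F = -9/4, G = 13/4.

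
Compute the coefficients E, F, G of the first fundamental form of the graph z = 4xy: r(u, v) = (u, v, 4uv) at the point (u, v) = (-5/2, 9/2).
E = 325;  F = -180;  G = 101

Partials: r_u = (1, 0, 4*v), r_v = (0, 1, 4*u). As functions of (u, v):
  E = r_u · r_u = 16*v^2 + 1,
  F = r_u · r_v = 16*u*v,
  G = r_v · r_v = 16*u^2 + 1.
Evaluating at (u, v) = (-5/2, 9/2): E = 325, F = -180, G = 101.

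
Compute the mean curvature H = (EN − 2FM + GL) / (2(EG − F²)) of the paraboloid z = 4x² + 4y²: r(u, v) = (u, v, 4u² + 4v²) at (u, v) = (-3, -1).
H = 2568*sqrt(641)/410881

With E = 64*u^2 + 1, F = 64*u*v, G = 64*v^2 + 1, L = 8/sqrt(64*u^2 + 64*v^2 + 1), M = 0, N = 8/sqrt(64*u^2 + 64*v^2 + 1), assemble
  H = (EN − 2FM + GL) / (2(EG − F²)) = 8*(32*u^2 + 32*v^2 + 1)/(64*u^2 + 64*v^2 + 1)^(3/2).
At (u, v) = (-3, -1): H = 2568*sqrt(641)/410881.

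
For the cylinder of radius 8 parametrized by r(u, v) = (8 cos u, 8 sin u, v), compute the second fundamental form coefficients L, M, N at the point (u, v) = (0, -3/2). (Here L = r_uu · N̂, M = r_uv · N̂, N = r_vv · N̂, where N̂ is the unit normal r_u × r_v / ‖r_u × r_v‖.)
L = -8;  M = 0;  N = 0

Compute the unit normal N̂(u, v) = (cos(u), sin(u), 0), and the second partials r_uu, r_uv, r_vv. Take dot products:
  L(u, v) = r_uu · N̂ = -8,
  M(u, v) = r_uv · N̂ = 0,
  N(u, v) = r_vv · N̂ = 0.
Evaluating at (u, v) = (0, -3/2):
  L = -8, M = 0, N = 0.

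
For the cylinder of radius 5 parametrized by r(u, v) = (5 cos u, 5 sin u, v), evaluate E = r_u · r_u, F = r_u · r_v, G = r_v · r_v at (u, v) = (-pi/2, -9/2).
E = 25;  F = 0;  G = 1

Partials: r_u = (-5*sin(u), 5*cos(u), 0), r_v = (0, 0, 1). As functions of (u, v):
  E = r_u · r_u = 25,
  F = r_u · r_v = 0,
  G = r_v · r_v = 1.
Evaluating at (u, v) = (-pi/2, -9/2): E = 25, F = 0, G = 1.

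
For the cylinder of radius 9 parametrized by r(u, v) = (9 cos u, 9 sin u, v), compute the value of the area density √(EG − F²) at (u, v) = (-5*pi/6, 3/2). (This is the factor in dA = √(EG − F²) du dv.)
√(EG − F²)|_{(-5*pi/6, 3/2)} = 9

E = 81, F = 0, G = 1, so EG − F² = 81. Taking the positive square root: √(EG − F²) = 9. At (u, v) = (-5*pi/6, 3/2): 9.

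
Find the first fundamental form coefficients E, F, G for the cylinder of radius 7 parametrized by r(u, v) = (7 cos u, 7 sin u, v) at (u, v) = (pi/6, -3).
E = 49;  F = 0;  G = 1

Partials: r_u = (-7*sin(u), 7*cos(u), 0), r_v = (0, 0, 1). As functions of (u, v):
  E = r_u · r_u = 49,
  F = r_u · r_v = 0,
  G = r_v · r_v = 1.
Evaluating at (u, v) = (pi/6, -3): E = 49, F = 0, G = 1.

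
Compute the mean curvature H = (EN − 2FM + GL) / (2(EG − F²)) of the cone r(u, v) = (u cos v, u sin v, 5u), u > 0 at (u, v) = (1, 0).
H = 5*sqrt(26)/52

With E = 26, F = 0, G = u^2, L = 0, M = 0, N = 5*sqrt(26)*u^2/(26*Abs(u)), assemble
  H = (EN − 2FM + GL) / (2(EG − F²)) = 5*sqrt(26)/(52*Abs(u)).
At (u, v) = (1, 0): H = 5*sqrt(26)/52.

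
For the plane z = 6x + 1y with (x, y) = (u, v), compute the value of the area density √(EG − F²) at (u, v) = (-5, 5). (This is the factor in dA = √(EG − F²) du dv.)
√(EG − F²)|_{(-5, 5)} = sqrt(38)

E = 37, F = 6, G = 2, so EG − F² = 38. Taking the positive square root: √(EG − F²) = sqrt(38). At (u, v) = (-5, 5): sqrt(38).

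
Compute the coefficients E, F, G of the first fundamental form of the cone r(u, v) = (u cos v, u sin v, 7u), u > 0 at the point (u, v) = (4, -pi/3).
E = 50;  F = 0;  G = 16

Partials: r_u = (cos(v), sin(v), 7), r_v = (-u*sin(v), u*cos(v), 0). As functions of (u, v):
  E = r_u · r_u = 50,
  F = r_u · r_v = 0,
  G = r_v · r_v = u^2.
Evaluating at (u, v) = (4, -pi/3): E = 50, F = 0, G = 16.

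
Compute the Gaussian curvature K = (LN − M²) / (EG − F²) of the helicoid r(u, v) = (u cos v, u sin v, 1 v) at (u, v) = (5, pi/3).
K = -1/676

Coefficients of the first fundamental form: E = 1, F = 0, G = u^2 + 1.
Coefficients of the second fundamental form: L = 0, M = -1/sqrt(u^2 + 1), N = 0.
Assemble K = (LN − M²)/(EG − F²) = -1/(u^2 + 1)^2. At (u, v) = (5, pi/3): K = -1/676.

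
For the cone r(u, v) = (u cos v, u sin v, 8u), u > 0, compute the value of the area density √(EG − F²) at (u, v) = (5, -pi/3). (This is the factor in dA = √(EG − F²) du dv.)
√(EG − F²)|_{(5, -pi/3)} = 5*sqrt(65)

E = 65, F = 0, G = u^2, so EG − F² = 65*u^2. Taking the positive square root: √(EG − F²) = sqrt(65)*Abs(u). At (u, v) = (5, -pi/3): 5*sqrt(65).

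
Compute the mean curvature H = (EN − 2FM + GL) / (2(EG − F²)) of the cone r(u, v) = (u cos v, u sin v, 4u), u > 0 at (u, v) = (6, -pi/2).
H = sqrt(17)/51

With E = 17, F = 0, G = u^2, L = 0, M = 0, N = 4*sqrt(17)*u^2/(17*Abs(u)), assemble
  H = (EN − 2FM + GL) / (2(EG − F²)) = 2*sqrt(17)/(17*Abs(u)).
At (u, v) = (6, -pi/2): H = sqrt(17)/51.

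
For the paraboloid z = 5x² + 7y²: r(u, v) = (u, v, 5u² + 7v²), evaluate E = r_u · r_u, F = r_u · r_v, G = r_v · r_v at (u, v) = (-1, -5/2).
E = 101;  F = 350;  G = 1226

Partials: r_u = (1, 0, 10*u), r_v = (0, 1, 14*v). As functions of (u, v):
  E = r_u · r_u = 100*u^2 + 1,
  F = r_u · r_v = 140*u*v,
  G = r_v · r_v = 196*v^2 + 1.
Evaluating at (u, v) = (-1, -5/2): E = 101, F = 350, G = 1226.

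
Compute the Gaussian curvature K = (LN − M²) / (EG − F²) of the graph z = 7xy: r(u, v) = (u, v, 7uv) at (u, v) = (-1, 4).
K = -49/695556

Coefficients of the first fundamental form: E = 49*v^2 + 1, F = 49*u*v, G = 49*u^2 + 1.
Coefficients of the second fundamental form: L = 0, M = 7/sqrt(49*u^2 + 49*v^2 + 1), N = 0.
Assemble K = (LN − M²)/(EG − F²) = -49/(2401*u^4 + 4802*u^2*v^2 + 98*u^2 + 2401*v^4 + 98*v^2 + 1). At (u, v) = (-1, 4): K = -49/695556.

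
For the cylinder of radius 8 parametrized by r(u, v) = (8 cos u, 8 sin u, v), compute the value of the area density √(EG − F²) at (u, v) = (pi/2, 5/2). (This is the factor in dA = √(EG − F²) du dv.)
√(EG − F²)|_{(pi/2, 5/2)} = 8

E = 64, F = 0, G = 1, so EG − F² = 64. Taking the positive square root: √(EG − F²) = 8. At (u, v) = (pi/2, 5/2): 8.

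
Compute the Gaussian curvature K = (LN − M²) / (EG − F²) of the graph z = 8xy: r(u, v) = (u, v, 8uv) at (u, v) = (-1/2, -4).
K = -64/1083681

Coefficients of the first fundamental form: E = 64*v^2 + 1, F = 64*u*v, G = 64*u^2 + 1.
Coefficients of the second fundamental form: L = 0, M = 8/sqrt(64*u^2 + 64*v^2 + 1), N = 0.
Assemble K = (LN − M²)/(EG − F²) = -64/(4096*u^4 + 8192*u^2*v^2 + 128*u^2 + 4096*v^4 + 128*v^2 + 1). At (u, v) = (-1/2, -4): K = -64/1083681.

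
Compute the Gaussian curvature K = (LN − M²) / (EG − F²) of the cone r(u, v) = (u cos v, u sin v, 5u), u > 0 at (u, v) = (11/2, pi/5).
K = 0

Coefficients of the first fundamental form: E = 26, F = 0, G = u^2.
Coefficients of the second fundamental form: L = 0, M = 0, N = 5*sqrt(26)*u^2/(26*Abs(u)).
Assemble K = (LN − M²)/(EG − F²) = 0. At (u, v) = (11/2, pi/5): K = 0.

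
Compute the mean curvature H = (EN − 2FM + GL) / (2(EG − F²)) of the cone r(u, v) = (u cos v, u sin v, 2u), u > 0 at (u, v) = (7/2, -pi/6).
H = 2*sqrt(5)/35

With E = 5, F = 0, G = u^2, L = 0, M = 0, N = 2*sqrt(5)*u^2/(5*Abs(u)), assemble
  H = (EN − 2FM + GL) / (2(EG − F²)) = sqrt(5)/(5*Abs(u)).
At (u, v) = (7/2, -pi/6): H = 2*sqrt(5)/35.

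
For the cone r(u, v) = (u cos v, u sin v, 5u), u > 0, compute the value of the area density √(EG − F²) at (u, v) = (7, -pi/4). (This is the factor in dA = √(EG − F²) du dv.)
√(EG − F²)|_{(7, -pi/4)} = 7*sqrt(26)

E = 26, F = 0, G = u^2, so EG − F² = 26*u^2. Taking the positive square root: √(EG − F²) = sqrt(26)*Abs(u). At (u, v) = (7, -pi/4): 7*sqrt(26).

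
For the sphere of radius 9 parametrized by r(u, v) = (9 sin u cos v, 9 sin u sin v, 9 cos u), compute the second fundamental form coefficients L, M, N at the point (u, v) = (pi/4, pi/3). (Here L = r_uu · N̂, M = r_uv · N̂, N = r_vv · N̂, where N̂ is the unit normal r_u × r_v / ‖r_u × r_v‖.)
L = -9;  M = 0;  N = -9/2

Compute the unit normal N̂(u, v) = (sin(u)^2*cos(v)/Abs(sin(u)), sin(u)^2*sin(v)/Abs(sin(u)), sin(2*u)/(2*Abs(sin(u)))), and the second partials r_uu, r_uv, r_vv. Take dot products:
  L(u, v) = r_uu · N̂ = -9*sin(u)/Abs(sin(u)),
  M(u, v) = r_uv · N̂ = 0,
  N(u, v) = r_vv · N̂ = -9*sin(u)^3/Abs(sin(u)).
Evaluating at (u, v) = (pi/4, pi/3):
  L = -9, M = 0, N = -9/2.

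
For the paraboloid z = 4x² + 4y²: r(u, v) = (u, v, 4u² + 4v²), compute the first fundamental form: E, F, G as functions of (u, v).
E = 64*u^2 + 1;  F = 64*u*v;  G = 64*v^2 + 1

Compute partials: r_u = (1, 0, 8*u), r_v = (0, 1, 8*v). Then
  E = r_u · r_u = 64*u^2 + 1,
  F = r_u · r_v = 64*u*v,
  G = r_v · r_v = 64*v^2 + 1.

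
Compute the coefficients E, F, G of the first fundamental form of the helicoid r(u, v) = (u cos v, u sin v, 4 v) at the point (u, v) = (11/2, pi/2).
E = 1;  F = 0;  G = 185/4

Partials: r_u = (cos(v), sin(v), 0), r_v = (-u*sin(v), u*cos(v), 4). As functions of (u, v):
  E = r_u · r_u = 1,
  F = r_u · r_v = 0,
  G = r_v · r_v = u^2 + 16.
Evaluating at (u, v) = (11/2, pi/2): E = 1, F = 0, G = 185/4.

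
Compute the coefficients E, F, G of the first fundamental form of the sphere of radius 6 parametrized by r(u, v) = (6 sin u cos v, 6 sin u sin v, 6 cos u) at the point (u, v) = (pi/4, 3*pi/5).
E = 36;  F = 0;  G = 18

Partials: r_u = (6*cos(u)*cos(v), 6*sin(v)*cos(u), -6*sin(u)), r_v = (-6*sin(u)*sin(v), 6*sin(u)*cos(v), 0). As functions of (u, v):
  E = r_u · r_u = 36,
  F = r_u · r_v = 0,
  G = r_v · r_v = 36*sin(u)^2.
Evaluating at (u, v) = (pi/4, 3*pi/5): E = 36, F = 0, G = 18.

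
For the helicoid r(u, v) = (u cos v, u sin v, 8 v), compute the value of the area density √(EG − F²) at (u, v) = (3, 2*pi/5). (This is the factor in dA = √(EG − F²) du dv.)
√(EG − F²)|_{(3, 2*pi/5)} = sqrt(73)

E = 1, F = 0, G = u^2 + 64, so EG − F² = u^2 + 64. Taking the positive square root: √(EG − F²) = sqrt(u^2 + 64). At (u, v) = (3, 2*pi/5): sqrt(73).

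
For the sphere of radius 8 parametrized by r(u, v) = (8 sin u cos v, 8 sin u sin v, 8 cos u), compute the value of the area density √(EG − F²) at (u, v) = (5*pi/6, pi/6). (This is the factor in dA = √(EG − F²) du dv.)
√(EG − F²)|_{(5*pi/6, pi/6)} = 32

E = 64, F = 0, G = 64*sin(u)^2, so EG − F² = 4096*sin(u)^2. Taking the positive square root: √(EG − F²) = 64*Abs(sin(u)). At (u, v) = (5*pi/6, pi/6): 32.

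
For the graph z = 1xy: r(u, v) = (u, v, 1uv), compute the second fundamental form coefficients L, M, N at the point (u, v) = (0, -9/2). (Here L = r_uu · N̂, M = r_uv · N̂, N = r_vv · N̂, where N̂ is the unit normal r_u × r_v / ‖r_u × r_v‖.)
L = 0;  M = 2*sqrt(85)/85;  N = 0

Compute the unit normal N̂(u, v) = (-v/sqrt(u^2 + v^2 + 1), -u/sqrt(u^2 + v^2 + 1), 1/sqrt(u^2 + v^2 + 1)), and the second partials r_uu, r_uv, r_vv. Take dot products:
  L(u, v) = r_uu · N̂ = 0,
  M(u, v) = r_uv · N̂ = 1/sqrt(u^2 + v^2 + 1),
  N(u, v) = r_vv · N̂ = 0.
Evaluating at (u, v) = (0, -9/2):
  L = 0, M = 2*sqrt(85)/85, N = 0.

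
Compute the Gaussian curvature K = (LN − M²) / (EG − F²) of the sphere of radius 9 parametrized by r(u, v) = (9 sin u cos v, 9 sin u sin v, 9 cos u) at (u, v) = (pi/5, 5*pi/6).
K = 1/81

Coefficients of the first fundamental form: E = 81, F = 0, G = 81*sin(u)^2.
Coefficients of the second fundamental form: L = -9*sin(u)/Abs(sin(u)), M = 0, N = -9*sin(u)^3/Abs(sin(u)).
Assemble K = (LN − M²)/(EG − F²) = 1/81. At (u, v) = (pi/5, 5*pi/6): K = 1/81.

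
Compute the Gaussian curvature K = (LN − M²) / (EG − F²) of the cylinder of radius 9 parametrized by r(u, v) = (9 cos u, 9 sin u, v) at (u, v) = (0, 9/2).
K = 0

Coefficients of the first fundamental form: E = 81, F = 0, G = 1.
Coefficients of the second fundamental form: L = -9, M = 0, N = 0.
Assemble K = (LN − M²)/(EG − F²) = 0. At (u, v) = (0, 9/2): K = 0.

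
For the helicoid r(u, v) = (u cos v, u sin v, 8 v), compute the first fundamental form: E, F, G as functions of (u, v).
E = 1;  F = 0;  G = u^2 + 64

Compute partials: r_u = (cos(v), sin(v), 0), r_v = (-u*sin(v), u*cos(v), 8). Then
  E = r_u · r_u = 1,
  F = r_u · r_v = 0,
  G = r_v · r_v = u^2 + 64.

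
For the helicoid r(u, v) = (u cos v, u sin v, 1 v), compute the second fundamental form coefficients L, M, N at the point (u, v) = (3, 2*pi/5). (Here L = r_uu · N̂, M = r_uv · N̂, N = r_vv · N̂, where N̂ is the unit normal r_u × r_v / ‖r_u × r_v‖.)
L = 0;  M = -sqrt(10)/10;  N = 0

Compute the unit normal N̂(u, v) = (sin(v)/sqrt(u^2 + 1), -cos(v)/sqrt(u^2 + 1), u/sqrt(u^2 + 1)), and the second partials r_uu, r_uv, r_vv. Take dot products:
  L(u, v) = r_uu · N̂ = 0,
  M(u, v) = r_uv · N̂ = -1/sqrt(u^2 + 1),
  N(u, v) = r_vv · N̂ = 0.
Evaluating at (u, v) = (3, 2*pi/5):
  L = 0, M = -sqrt(10)/10, N = 0.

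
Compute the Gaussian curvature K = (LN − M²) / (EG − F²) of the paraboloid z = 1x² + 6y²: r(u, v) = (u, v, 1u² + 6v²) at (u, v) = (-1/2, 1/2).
K = 6/361

Coefficients of the first fundamental form: E = 4*u^2 + 1, F = 24*u*v, G = 144*v^2 + 1.
Coefficients of the second fundamental form: L = 2/sqrt(4*u^2 + 144*v^2 + 1), M = 0, N = 12/sqrt(4*u^2 + 144*v^2 + 1).
Assemble K = (LN − M²)/(EG − F²) = 24/(16*u^4 + 1152*u^2*v^2 + 8*u^2 + 20736*v^4 + 288*v^2 + 1). At (u, v) = (-1/2, 1/2): K = 6/361.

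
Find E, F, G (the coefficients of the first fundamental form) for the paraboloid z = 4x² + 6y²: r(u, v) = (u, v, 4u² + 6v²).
E = 64*u^2 + 1;  F = 96*u*v;  G = 144*v^2 + 1

Compute partials: r_u = (1, 0, 8*u), r_v = (0, 1, 12*v). Then
  E = r_u · r_u = 64*u^2 + 1,
  F = r_u · r_v = 96*u*v,
  G = r_v · r_v = 144*v^2 + 1.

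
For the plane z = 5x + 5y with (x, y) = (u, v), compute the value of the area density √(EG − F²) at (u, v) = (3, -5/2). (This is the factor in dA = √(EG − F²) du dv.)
√(EG − F²)|_{(3, -5/2)} = sqrt(51)

E = 26, F = 25, G = 26, so EG − F² = 51. Taking the positive square root: √(EG − F²) = sqrt(51). At (u, v) = (3, -5/2): sqrt(51).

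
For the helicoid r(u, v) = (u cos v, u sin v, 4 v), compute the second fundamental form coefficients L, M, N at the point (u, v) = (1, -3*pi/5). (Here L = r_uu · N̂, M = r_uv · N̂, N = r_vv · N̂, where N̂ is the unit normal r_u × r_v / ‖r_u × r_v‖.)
L = 0;  M = -4*sqrt(17)/17;  N = 0

Compute the unit normal N̂(u, v) = (4*sin(v)/sqrt(u^2 + 16), -4*cos(v)/sqrt(u^2 + 16), u/sqrt(u^2 + 16)), and the second partials r_uu, r_uv, r_vv. Take dot products:
  L(u, v) = r_uu · N̂ = 0,
  M(u, v) = r_uv · N̂ = -4/sqrt(u^2 + 16),
  N(u, v) = r_vv · N̂ = 0.
Evaluating at (u, v) = (1, -3*pi/5):
  L = 0, M = -4*sqrt(17)/17, N = 0.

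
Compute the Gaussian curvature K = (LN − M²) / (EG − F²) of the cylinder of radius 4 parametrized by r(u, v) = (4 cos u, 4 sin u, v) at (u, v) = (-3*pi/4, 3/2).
K = 0

Coefficients of the first fundamental form: E = 16, F = 0, G = 1.
Coefficients of the second fundamental form: L = -4, M = 0, N = 0.
Assemble K = (LN − M²)/(EG − F²) = 0. At (u, v) = (-3*pi/4, 3/2): K = 0.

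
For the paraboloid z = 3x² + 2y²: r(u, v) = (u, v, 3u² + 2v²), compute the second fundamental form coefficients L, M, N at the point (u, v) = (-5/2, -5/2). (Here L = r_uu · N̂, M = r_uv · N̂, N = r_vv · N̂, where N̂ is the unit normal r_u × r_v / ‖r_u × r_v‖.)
L = 3*sqrt(326)/163;  M = 0;  N = 2*sqrt(326)/163

Compute the unit normal N̂(u, v) = (-6*u/sqrt(36*u^2 + 16*v^2 + 1), -4*v/sqrt(36*u^2 + 16*v^2 + 1), 1/sqrt(36*u^2 + 16*v^2 + 1)), and the second partials r_uu, r_uv, r_vv. Take dot products:
  L(u, v) = r_uu · N̂ = 6/sqrt(36*u^2 + 16*v^2 + 1),
  M(u, v) = r_uv · N̂ = 0,
  N(u, v) = r_vv · N̂ = 4/sqrt(36*u^2 + 16*v^2 + 1).
Evaluating at (u, v) = (-5/2, -5/2):
  L = 3*sqrt(326)/163, M = 0, N = 2*sqrt(326)/163.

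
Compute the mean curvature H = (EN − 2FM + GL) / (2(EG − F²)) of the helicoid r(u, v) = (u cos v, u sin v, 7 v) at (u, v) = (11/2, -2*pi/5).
H = 0

With E = 1, F = 0, G = u^2 + 49, L = 0, M = -7/sqrt(u^2 + 49), N = 0, assemble
  H = (EN − 2FM + GL) / (2(EG − F²)) = 0.
At (u, v) = (11/2, -2*pi/5): H = 0.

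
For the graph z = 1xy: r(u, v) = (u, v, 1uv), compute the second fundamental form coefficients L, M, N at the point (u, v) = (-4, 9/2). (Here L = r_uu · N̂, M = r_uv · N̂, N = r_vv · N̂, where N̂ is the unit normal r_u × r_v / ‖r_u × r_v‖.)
L = 0;  M = 2*sqrt(149)/149;  N = 0

Compute the unit normal N̂(u, v) = (-v/sqrt(u^2 + v^2 + 1), -u/sqrt(u^2 + v^2 + 1), 1/sqrt(u^2 + v^2 + 1)), and the second partials r_uu, r_uv, r_vv. Take dot products:
  L(u, v) = r_uu · N̂ = 0,
  M(u, v) = r_uv · N̂ = 1/sqrt(u^2 + v^2 + 1),
  N(u, v) = r_vv · N̂ = 0.
Evaluating at (u, v) = (-4, 9/2):
  L = 0, M = 2*sqrt(149)/149, N = 0.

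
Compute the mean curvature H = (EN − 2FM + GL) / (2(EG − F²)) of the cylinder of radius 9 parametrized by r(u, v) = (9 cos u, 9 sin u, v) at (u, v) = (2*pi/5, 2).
H = -1/18

With E = 81, F = 0, G = 1, L = -9, M = 0, N = 0, assemble
  H = (EN − 2FM + GL) / (2(EG − F²)) = -1/18.
At (u, v) = (2*pi/5, 2): H = -1/18.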